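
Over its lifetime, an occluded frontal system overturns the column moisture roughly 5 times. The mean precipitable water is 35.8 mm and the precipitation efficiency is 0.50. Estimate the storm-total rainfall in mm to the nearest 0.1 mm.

Each cycle deposits ε × PW = 0.50 × 35.8 = 17.9 mm.
Over 5 cycles: 5 × 17.9 = 89.5 mm.

rainfall ≈ 89.5 mm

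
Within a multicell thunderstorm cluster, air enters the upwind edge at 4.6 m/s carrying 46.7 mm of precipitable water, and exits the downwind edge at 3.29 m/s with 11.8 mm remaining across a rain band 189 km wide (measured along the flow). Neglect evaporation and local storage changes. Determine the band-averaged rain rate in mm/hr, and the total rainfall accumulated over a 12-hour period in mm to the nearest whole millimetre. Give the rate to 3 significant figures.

Column moisture flux per unit crosswind length is F = V × PW.
Inflow: F_in = 4.6 × 46.7 = 214.82 mm·m/s
Outflow: F_out = 3.29 × 11.8 = 38.822 mm·m/s
Steady-state rate R = (F_in − F_out)/L = (214.82 − 38.822) / 189000 m = 9.312e-04 mm/s.
R = 9.312e-04 × 3600 = 3.35 mm/hr.
Over 12 h: total = 3.35 × 12 = 40.2 ≈ 40 mm.

R ≈ 3.35 mm/hr; total ≈ 40 mm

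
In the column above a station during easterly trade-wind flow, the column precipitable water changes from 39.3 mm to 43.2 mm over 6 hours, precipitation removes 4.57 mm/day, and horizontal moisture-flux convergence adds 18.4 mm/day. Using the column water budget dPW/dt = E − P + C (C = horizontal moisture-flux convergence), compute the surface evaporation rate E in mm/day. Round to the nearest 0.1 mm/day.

E ≈ 1.8 mm/day

dPW/dt = (43.2 − 39.3) mm / (6/24 day) = +15.600 mm/day.
E = dPW/dt + P − C = (+15.600) + 4.57 − (18.4) = 1.8 mm/day.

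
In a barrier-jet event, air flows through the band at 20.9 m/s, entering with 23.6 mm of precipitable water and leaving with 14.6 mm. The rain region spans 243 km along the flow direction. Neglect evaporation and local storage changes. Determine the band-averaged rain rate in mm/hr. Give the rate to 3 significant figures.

Column moisture flux per unit crosswind length is F = V × PW.
Inflow: F_in = 20.9 × 23.6 = 493.24 mm·m/s
Outflow: F_out = 20.9 × 14.6 = 305.14 mm·m/s
Steady-state rate R = (F_in − F_out)/L = (493.24 − 305.14) / 243000 m = 7.741e-04 mm/s.
R = 7.741e-04 × 3600 = 2.79 mm/hr.

R ≈ 2.79 mm/hr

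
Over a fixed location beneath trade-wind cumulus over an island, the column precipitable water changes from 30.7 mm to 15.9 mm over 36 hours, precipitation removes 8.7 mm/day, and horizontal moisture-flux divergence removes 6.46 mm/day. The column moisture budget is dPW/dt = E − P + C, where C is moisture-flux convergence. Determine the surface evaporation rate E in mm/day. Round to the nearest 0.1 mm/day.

dPW/dt = (15.9 − 30.7) mm / (36/24 day) = -9.867 mm/day.
E = dPW/dt + P − C = (-9.867) + 8.7 − (-6.46) = 5.3 mm/day.

E ≈ 5.3 mm/day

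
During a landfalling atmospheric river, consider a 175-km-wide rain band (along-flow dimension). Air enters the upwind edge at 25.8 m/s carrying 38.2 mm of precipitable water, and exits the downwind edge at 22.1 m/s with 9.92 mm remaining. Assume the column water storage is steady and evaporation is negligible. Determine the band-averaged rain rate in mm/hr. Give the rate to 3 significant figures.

R ≈ 15.8 mm/hr

Column moisture flux per unit crosswind length is F = V × PW.
Inflow: F_in = 25.8 × 38.2 = 985.56 mm·m/s
Outflow: F_out = 22.1 × 9.92 = 219.232 mm·m/s
Steady-state rate R = (F_in − F_out)/L = (985.56 − 219.232) / 175000 m = 4.379e-03 mm/s.
R = 4.379e-03 × 3600 = 15.8 mm/hr.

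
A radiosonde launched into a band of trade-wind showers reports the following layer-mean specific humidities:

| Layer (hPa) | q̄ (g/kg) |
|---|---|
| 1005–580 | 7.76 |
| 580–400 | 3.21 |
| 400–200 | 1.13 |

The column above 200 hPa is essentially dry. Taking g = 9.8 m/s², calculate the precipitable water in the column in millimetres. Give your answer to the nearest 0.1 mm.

Precipitable water is the column-integrated vapour mass per unit area: PW = (1/g) Σ q̄ Δp, with q in kg/kg and Δp in Pa (1 kg/m² of water = 1 mm).
Layer 1005–580 hPa: Δp = 425 hPa = 42500 Pa, q̄ = 0.00776 kg/kg → 0.00776 × 42500 / 9.8 = 33.65 mm
Layer 580–400 hPa: Δp = 180 hPa = 18000 Pa, q̄ = 0.00321 kg/kg → 0.00321 × 18000 / 9.8 = 5.90 mm
Layer 400–200 hPa: Δp = 200 hPa = 20000 Pa, q̄ = 0.00113 kg/kg → 0.00113 × 20000 / 9.8 = 2.31 mm
PW = 33.65 + 5.90 + 2.31 = 41.86 ≈ 41.9 mm.

PW ≈ 41.9 mm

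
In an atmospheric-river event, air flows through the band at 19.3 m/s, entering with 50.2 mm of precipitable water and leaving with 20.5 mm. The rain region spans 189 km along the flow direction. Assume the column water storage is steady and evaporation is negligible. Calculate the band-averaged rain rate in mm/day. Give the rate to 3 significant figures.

R ≈ 262 mm/day

Column moisture flux per unit crosswind length is F = V × PW.
Inflow: F_in = 19.3 × 50.2 = 968.86 mm·m/s
Outflow: F_out = 19.3 × 20.5 = 395.65 mm·m/s
Steady-state rate R = (F_in − F_out)/L = (968.86 − 395.65) / 189000 m = 3.033e-03 mm/s.
R = 3.033e-03 × 3600 × 24 = 262 mm/day.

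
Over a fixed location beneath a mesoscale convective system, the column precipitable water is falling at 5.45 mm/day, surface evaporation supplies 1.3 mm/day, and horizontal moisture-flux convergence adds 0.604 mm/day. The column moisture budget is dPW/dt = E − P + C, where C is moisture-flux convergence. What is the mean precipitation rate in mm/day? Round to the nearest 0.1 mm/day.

dPW/dt = -5.45 mm/day.
P = E + C − dPW/dt = 1.3 + (0.604) − (-5.45) = 7.4 mm/day.

P ≈ 7.4 mm/day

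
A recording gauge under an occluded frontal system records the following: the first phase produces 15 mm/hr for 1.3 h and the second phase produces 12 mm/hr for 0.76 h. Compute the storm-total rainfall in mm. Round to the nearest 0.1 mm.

total ≈ 28.6 mm

Total = Σ Rᵢ Δtᵢ = 15 × 1.3 + 12 × 0.76
      = 19.5 + 9.12 = 28.6 mm.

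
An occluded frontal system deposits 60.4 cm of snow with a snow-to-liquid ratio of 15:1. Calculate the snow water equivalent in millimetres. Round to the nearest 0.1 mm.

SWE = snow depth / ratio = 60.4 cm / 15 = 4.027 cm = 40.3 mm.

SWE ≈ 40.3 mm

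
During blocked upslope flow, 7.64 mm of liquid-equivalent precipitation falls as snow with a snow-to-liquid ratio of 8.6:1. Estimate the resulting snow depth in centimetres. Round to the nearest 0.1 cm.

snow depth ≈ 6.6 cm

Snow depth = liquid × ratio = 7.64 mm × 8.6 = 65.704 mm = 6.6 cm.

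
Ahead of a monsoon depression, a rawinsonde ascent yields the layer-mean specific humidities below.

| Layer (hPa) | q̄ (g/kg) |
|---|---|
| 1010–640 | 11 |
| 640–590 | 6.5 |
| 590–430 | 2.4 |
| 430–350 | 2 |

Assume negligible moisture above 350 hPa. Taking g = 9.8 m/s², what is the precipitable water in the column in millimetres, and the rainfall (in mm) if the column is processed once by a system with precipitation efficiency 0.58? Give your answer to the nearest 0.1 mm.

Precipitable water is the column-integrated vapour mass per unit area: PW = (1/g) Σ q̄ Δp, with q in kg/kg and Δp in Pa (1 kg/m² of water = 1 mm).
Layer 1010–640 hPa: Δp = 370 hPa = 37000 Pa, q̄ = 0.011 kg/kg → 0.011 × 37000 / 9.8 = 41.53 mm
Layer 640–590 hPa: Δp = 50 hPa = 5000 Pa, q̄ = 0.0065 kg/kg → 0.0065 × 5000 / 9.8 = 3.32 mm
Layer 590–430 hPa: Δp = 160 hPa = 16000 Pa, q̄ = 0.0024 kg/kg → 0.0024 × 16000 / 9.8 = 3.92 mm
Layer 430–350 hPa: Δp = 80 hPa = 8000 Pa, q̄ = 0.002 kg/kg → 0.002 × 8000 / 9.8 = 1.63 mm
PW = 41.53 + 3.32 + 3.92 + 1.63 = 50.40 ≈ 50.4 mm.
Rainfall = ε × PW = 0.58 × 50.4 = 29.2 mm.

PW ≈ 50.4 mm; rainfall ≈ 29.2 mm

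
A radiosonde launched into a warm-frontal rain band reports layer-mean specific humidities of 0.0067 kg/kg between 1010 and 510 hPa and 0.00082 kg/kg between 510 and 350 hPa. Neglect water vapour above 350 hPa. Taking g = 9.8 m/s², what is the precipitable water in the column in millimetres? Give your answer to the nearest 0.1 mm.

PW ≈ 35.5 mm

Precipitable water is the column-integrated vapour mass per unit area: PW = (1/g) Σ q̄ Δp, with q in kg/kg and Δp in Pa (1 kg/m² of water = 1 mm).
Layer 1010–510 hPa: Δp = 500 hPa = 50000 Pa, q̄ = 0.0067 kg/kg → 0.0067 × 50000 / 9.8 = 34.18 mm
Layer 510–350 hPa: Δp = 160 hPa = 16000 Pa, q̄ = 0.00082 kg/kg → 0.00082 × 16000 / 9.8 = 1.34 mm
PW = 34.18 + 1.34 = 35.52 ≈ 35.5 mm.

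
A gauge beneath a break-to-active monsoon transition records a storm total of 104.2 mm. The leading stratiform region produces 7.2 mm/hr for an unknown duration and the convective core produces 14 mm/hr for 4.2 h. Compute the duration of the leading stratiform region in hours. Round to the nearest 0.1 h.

duration ≈ 6.3 h

Known phases: 14 × 4.2 = 58.8 mm.
Remaining depth = 104.2 − 58.8 = 45.4 mm.
Duration = 45.4 / 7.2 = 6.3 h.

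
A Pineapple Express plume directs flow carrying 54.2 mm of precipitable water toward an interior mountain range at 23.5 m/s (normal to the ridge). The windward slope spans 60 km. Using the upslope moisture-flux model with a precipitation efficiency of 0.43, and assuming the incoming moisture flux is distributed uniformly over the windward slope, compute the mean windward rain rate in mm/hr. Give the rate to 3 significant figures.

Incoming column moisture flux per unit ridge length: F = V × PW = 23.5 × 54.2 = 1273.7 mm·m/s.
Spread over the 60 km slope with efficiency ε = 0.43: R = ε·F/W = 0.43 × 1273.7 / 60000 m = 9.128e-03 mm/s.
R = 9.128e-03 × 3600 = 32.9 mm/hr.

R ≈ 32.9 mm/hr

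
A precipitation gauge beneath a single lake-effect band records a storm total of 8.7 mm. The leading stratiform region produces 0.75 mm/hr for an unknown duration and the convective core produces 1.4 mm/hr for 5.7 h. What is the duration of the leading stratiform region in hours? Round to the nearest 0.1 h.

duration ≈ 1.0 h

Known phases: 1.4 × 5.7 = 7.98 mm.
Remaining depth = 8.7 − 7.98 = 0.72 mm.
Duration = 0.72 / 0.75 = 1.0 h.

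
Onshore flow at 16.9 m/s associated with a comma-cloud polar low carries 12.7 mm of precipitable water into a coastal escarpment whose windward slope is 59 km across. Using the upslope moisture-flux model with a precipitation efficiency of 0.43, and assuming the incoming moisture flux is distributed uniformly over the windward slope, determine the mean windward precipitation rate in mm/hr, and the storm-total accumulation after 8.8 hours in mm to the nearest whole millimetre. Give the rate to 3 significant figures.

Incoming column moisture flux per unit ridge length: F = V × PW = 16.9 × 12.7 = 214.63 mm·m/s.
Spread over the 59 km slope with efficiency ε = 0.43: R = ε·F/W = 0.43 × 214.63 / 59000 m = 1.564e-03 mm/s.
R = 1.564e-03 × 3600 = 5.63 mm/hr.
Over 8.8 h: total = 5.63 × 8.8 = 49.544 ≈ 50 mm.

R ≈ 5.63 mm/hr; total ≈ 50 mm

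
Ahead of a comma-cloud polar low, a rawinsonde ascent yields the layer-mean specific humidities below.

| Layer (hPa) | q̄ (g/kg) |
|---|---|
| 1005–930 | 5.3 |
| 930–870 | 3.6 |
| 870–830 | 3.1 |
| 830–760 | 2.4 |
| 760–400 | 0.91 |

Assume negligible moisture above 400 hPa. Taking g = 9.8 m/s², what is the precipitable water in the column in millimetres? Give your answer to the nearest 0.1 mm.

Precipitable water is the column-integrated vapour mass per unit area: PW = (1/g) Σ q̄ Δp, with q in kg/kg and Δp in Pa (1 kg/m² of water = 1 mm).
Layer 1005–930 hPa: Δp = 75 hPa = 7500 Pa, q̄ = 0.0053 kg/kg → 0.0053 × 7500 / 9.8 = 4.06 mm
Layer 930–870 hPa: Δp = 60 hPa = 6000 Pa, q̄ = 0.0036 kg/kg → 0.0036 × 6000 / 9.8 = 2.20 mm
Layer 870–830 hPa: Δp = 40 hPa = 4000 Pa, q̄ = 0.0031 kg/kg → 0.0031 × 4000 / 9.8 = 1.27 mm
Layer 830–760 hPa: Δp = 70 hPa = 7000 Pa, q̄ = 0.0024 kg/kg → 0.0024 × 7000 / 9.8 = 1.71 mm
Layer 760–400 hPa: Δp = 360 hPa = 36000 Pa, q̄ = 0.00091 kg/kg → 0.00091 × 36000 / 9.8 = 3.34 mm
PW = 4.06 + 2.20 + 1.27 + 1.71 + 3.34 = 12.58 ≈ 12.6 mm.

PW ≈ 12.6 mm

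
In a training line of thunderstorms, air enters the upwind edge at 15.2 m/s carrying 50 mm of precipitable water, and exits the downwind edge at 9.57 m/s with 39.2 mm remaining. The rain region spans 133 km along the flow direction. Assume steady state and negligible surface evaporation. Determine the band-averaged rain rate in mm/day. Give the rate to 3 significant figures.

Column moisture flux per unit crosswind length is F = V × PW.
Inflow: F_in = 15.2 × 50 = 760 mm·m/s
Outflow: F_out = 9.57 × 39.2 = 375.144 mm·m/s
Steady-state rate R = (F_in − F_out)/L = (760 − 375.144) / 133000 m = 2.894e-03 mm/s.
R = 2.894e-03 × 3600 × 24 = 250 mm/day.

R ≈ 250 mm/day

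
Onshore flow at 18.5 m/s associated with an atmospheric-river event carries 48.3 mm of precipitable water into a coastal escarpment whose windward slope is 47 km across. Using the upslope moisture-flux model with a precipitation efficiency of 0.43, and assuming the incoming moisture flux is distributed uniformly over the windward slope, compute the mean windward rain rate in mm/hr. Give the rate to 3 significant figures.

Incoming column moisture flux per unit ridge length: F = V × PW = 18.5 × 48.3 = 893.55 mm·m/s.
Spread over the 47 km slope with efficiency ε = 0.43: R = ε·F/W = 0.43 × 893.55 / 47000 m = 8.175e-03 mm/s.
R = 8.175e-03 × 3600 = 29.4 mm/hr.

R ≈ 29.4 mm/hr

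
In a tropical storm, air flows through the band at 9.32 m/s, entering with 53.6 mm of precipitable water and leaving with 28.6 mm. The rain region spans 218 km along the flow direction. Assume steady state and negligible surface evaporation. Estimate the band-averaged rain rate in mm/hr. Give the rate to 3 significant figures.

Column moisture flux per unit crosswind length is F = V × PW.
Inflow: F_in = 9.32 × 53.6 = 499.552 mm·m/s
Outflow: F_out = 9.32 × 28.6 = 266.552 mm·m/s
Steady-state rate R = (F_in − F_out)/L = (499.552 − 266.552) / 218000 m = 1.069e-03 mm/s.
R = 1.069e-03 × 3600 = 3.85 mm/hr.

R ≈ 3.85 mm/hr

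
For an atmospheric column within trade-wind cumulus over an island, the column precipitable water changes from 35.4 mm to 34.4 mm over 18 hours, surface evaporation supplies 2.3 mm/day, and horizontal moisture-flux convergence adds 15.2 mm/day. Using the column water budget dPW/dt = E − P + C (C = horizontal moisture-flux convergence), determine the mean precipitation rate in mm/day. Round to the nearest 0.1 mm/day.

P ≈ 18.8 mm/day

dPW/dt = (34.4 − 35.4) mm / (18/24 day) = -1.333 mm/day.
P = E + C − dPW/dt = 2.3 + (15.2) − (-1.333) = 18.8 mm/day.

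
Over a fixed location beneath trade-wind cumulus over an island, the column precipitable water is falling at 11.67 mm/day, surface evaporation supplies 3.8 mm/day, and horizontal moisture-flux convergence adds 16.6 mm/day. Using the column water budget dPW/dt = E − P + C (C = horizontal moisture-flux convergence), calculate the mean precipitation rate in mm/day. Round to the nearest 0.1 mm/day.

P ≈ 32.1 mm/day

dPW/dt = -11.67 mm/day.
P = E + C − dPW/dt = 3.8 + (16.6) − (-11.67) = 32.1 mm/day.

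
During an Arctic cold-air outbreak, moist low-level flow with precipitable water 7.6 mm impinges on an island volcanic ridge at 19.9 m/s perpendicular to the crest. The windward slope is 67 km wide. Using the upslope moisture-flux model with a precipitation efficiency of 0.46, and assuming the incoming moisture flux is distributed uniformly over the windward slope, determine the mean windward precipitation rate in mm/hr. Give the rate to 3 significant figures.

Incoming column moisture flux per unit ridge length: F = V × PW = 19.9 × 7.6 = 151.24 mm·m/s.
Spread over the 67 km slope with efficiency ε = 0.46: R = ε·F/W = 0.46 × 151.24 / 67000 m = 1.038e-03 mm/s.
R = 1.038e-03 × 3600 = 3.74 mm/hr.

R ≈ 3.74 mm/hr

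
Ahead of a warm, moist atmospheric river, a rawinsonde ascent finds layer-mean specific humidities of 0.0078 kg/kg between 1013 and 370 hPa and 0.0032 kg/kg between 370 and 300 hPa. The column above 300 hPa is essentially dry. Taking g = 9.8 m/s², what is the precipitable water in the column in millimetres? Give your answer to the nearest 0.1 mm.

Precipitable water is the column-integrated vapour mass per unit area: PW = (1/g) Σ q̄ Δp, with q in kg/kg and Δp in Pa (1 kg/m² of water = 1 mm).
Layer 1013–370 hPa: Δp = 643 hPa = 64300 Pa, q̄ = 0.0078 kg/kg → 0.0078 × 64300 / 9.8 = 51.18 mm
Layer 370–300 hPa: Δp = 70 hPa = 7000 Pa, q̄ = 0.0032 kg/kg → 0.0032 × 7000 / 9.8 = 2.29 mm
PW = 51.18 + 2.29 = 53.47 ≈ 53.5 mm.

PW ≈ 53.5 mm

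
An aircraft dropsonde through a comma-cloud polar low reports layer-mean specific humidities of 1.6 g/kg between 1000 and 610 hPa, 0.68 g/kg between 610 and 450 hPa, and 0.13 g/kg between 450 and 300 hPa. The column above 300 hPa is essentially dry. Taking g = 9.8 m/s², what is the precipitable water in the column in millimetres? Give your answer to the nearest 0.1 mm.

Precipitable water is the column-integrated vapour mass per unit area: PW = (1/g) Σ q̄ Δp, with q in kg/kg and Δp in Pa (1 kg/m² of water = 1 mm).
Layer 1000–610 hPa: Δp = 390 hPa = 39000 Pa, q̄ = 0.0016 kg/kg → 0.0016 × 39000 / 9.8 = 6.37 mm
Layer 610–450 hPa: Δp = 160 hPa = 16000 Pa, q̄ = 0.00068 kg/kg → 0.00068 × 16000 / 9.8 = 1.11 mm
Layer 450–300 hPa: Δp = 150 hPa = 15000 Pa, q̄ = 0.00013 kg/kg → 0.00013 × 15000 / 9.8 = 0.20 mm
PW = 6.37 + 1.11 + 0.20 = 7.68 ≈ 7.7 mm.

PW ≈ 7.7 mm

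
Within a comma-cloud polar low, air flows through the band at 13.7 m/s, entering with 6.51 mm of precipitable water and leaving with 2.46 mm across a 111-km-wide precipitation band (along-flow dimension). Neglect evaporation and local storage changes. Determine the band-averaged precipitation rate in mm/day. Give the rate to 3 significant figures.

R ≈ 43.2 mm/day

Column moisture flux per unit crosswind length is F = V × PW.
Inflow: F_in = 13.7 × 6.51 = 89.187 mm·m/s
Outflow: F_out = 13.7 × 2.46 = 33.702 mm·m/s
Steady-state rate R = (F_in − F_out)/L = (89.187 − 33.702) / 111000 m = 4.999e-04 mm/s.
R = 4.999e-04 × 3600 × 24 = 43.2 mm/day.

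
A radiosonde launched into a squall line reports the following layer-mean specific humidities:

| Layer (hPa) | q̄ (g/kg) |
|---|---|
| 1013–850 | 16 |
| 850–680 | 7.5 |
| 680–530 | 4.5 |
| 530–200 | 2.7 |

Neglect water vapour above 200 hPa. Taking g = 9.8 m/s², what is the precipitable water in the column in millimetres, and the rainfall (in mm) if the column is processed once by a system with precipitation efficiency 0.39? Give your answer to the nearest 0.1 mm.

Precipitable water is the column-integrated vapour mass per unit area: PW = (1/g) Σ q̄ Δp, with q in kg/kg and Δp in Pa (1 kg/m² of water = 1 mm).
Layer 1013–850 hPa: Δp = 163 hPa = 16300 Pa, q̄ = 0.016 kg/kg → 0.016 × 16300 / 9.8 = 26.61 mm
Layer 850–680 hPa: Δp = 170 hPa = 17000 Pa, q̄ = 0.0075 kg/kg → 0.0075 × 17000 / 9.8 = 13.01 mm
Layer 680–530 hPa: Δp = 150 hPa = 15000 Pa, q̄ = 0.0045 kg/kg → 0.0045 × 15000 / 9.8 = 6.89 mm
Layer 530–200 hPa: Δp = 330 hPa = 33000 Pa, q̄ = 0.0027 kg/kg → 0.0027 × 33000 / 9.8 = 9.09 mm
PW = 26.61 + 13.01 + 6.89 + 9.09 = 55.60 ≈ 55.6 mm.
Rainfall = ε × PW = 0.39 × 55.6 = 21.7 mm.

PW ≈ 55.6 mm; rainfall ≈ 21.7 mm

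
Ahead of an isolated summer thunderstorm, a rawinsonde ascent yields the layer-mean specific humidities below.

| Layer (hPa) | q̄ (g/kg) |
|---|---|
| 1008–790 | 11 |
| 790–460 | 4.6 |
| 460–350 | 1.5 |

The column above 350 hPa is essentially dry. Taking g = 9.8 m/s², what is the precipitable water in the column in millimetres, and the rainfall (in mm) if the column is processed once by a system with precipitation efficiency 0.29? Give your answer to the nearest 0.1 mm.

PW ≈ 41.6 mm; rainfall ≈ 12.1 mm

Precipitable water is the column-integrated vapour mass per unit area: PW = (1/g) Σ q̄ Δp, with q in kg/kg and Δp in Pa (1 kg/m² of water = 1 mm).
Layer 1008–790 hPa: Δp = 218 hPa = 21800 Pa, q̄ = 0.011 kg/kg → 0.011 × 21800 / 9.8 = 24.47 mm
Layer 790–460 hPa: Δp = 330 hPa = 33000 Pa, q̄ = 0.0046 kg/kg → 0.0046 × 33000 / 9.8 = 15.49 mm
Layer 460–350 hPa: Δp = 110 hPa = 11000 Pa, q̄ = 0.0015 kg/kg → 0.0015 × 11000 / 9.8 = 1.68 mm
PW = 24.47 + 15.49 + 1.68 = 41.64 ≈ 41.6 mm.
Rainfall = ε × PW = 0.29 × 41.6 = 12.1 mm.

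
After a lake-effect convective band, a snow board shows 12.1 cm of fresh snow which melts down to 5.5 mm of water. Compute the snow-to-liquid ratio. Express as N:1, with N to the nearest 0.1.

ratio ≈ 22.0

Ratio = snow depth / SWE = 121 mm / 5.5 mm = 22.0, i.e. 22.0:1.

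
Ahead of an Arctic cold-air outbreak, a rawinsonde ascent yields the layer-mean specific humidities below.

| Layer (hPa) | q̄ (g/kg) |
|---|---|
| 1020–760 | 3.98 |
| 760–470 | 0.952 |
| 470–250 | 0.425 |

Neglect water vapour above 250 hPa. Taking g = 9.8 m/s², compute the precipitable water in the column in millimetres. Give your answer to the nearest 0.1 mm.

Precipitable water is the column-integrated vapour mass per unit area: PW = (1/g) Σ q̄ Δp, with q in kg/kg and Δp in Pa (1 kg/m² of water = 1 mm).
Layer 1020–760 hPa: Δp = 260 hPa = 26000 Pa, q̄ = 0.00398 kg/kg → 0.00398 × 26000 / 9.8 = 10.56 mm
Layer 760–470 hPa: Δp = 290 hPa = 29000 Pa, q̄ = 0.000952 kg/kg → 0.000952 × 29000 / 9.8 = 2.82 mm
Layer 470–250 hPa: Δp = 220 hPa = 22000 Pa, q̄ = 0.000425 kg/kg → 0.000425 × 22000 / 9.8 = 0.95 mm
PW = 10.56 + 2.82 + 0.95 = 14.33 ≈ 14.3 mm.

PW ≈ 14.3 mm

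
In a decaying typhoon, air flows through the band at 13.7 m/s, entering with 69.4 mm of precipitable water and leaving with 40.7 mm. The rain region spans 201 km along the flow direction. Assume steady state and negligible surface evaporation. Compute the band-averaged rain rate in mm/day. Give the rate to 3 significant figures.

Column moisture flux per unit crosswind length is F = V × PW.
Inflow: F_in = 13.7 × 69.4 = 950.78 mm·m/s
Outflow: F_out = 13.7 × 40.7 = 557.59 mm·m/s
Steady-state rate R = (F_in − F_out)/L = (950.78 − 557.59) / 201000 m = 1.956e-03 mm/s.
R = 1.956e-03 × 3600 × 24 = 169 mm/day.

R ≈ 169 mm/day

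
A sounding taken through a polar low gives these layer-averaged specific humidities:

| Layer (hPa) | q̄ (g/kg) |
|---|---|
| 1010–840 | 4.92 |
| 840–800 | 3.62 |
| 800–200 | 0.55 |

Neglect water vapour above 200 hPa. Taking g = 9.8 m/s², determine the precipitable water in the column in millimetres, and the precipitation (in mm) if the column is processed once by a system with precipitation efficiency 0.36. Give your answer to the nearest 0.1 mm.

Precipitable water is the column-integrated vapour mass per unit area: PW = (1/g) Σ q̄ Δp, with q in kg/kg and Δp in Pa (1 kg/m² of water = 1 mm).
Layer 1010–840 hPa: Δp = 170 hPa = 17000 Pa, q̄ = 0.00492 kg/kg → 0.00492 × 17000 / 9.8 = 8.53 mm
Layer 840–800 hPa: Δp = 40 hPa = 4000 Pa, q̄ = 0.00362 kg/kg → 0.00362 × 4000 / 9.8 = 1.48 mm
Layer 800–200 hPa: Δp = 600 hPa = 60000 Pa, q̄ = 0.00055 kg/kg → 0.00055 × 60000 / 9.8 = 3.37 mm
PW = 8.53 + 1.48 + 3.37 = 13.38 ≈ 13.4 mm.
Precipitation = ε × PW = 0.36 × 13.4 = 4.8 mm.

PW ≈ 13.4 mm; precipitation ≈ 4.8 mm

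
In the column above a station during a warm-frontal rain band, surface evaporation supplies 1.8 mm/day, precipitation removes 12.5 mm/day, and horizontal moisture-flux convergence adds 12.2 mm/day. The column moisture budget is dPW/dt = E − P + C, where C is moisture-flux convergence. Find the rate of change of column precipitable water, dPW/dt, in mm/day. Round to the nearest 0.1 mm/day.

dPW/dt ≈ 1.5 mm/day

dPW/dt = E − P + C = 1.8 − 12.5 + (12.2) = 1.5 mm/day.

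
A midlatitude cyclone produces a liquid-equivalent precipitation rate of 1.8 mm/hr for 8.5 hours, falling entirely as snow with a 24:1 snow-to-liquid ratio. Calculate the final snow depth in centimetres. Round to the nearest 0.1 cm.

snow depth ≈ 36.7 cm

Liquid-equivalent depth = 1.8 × 8.5 = 15.3 mm.
Snow depth = 15.3 mm × 24 = 367.2 mm = 36.7 cm.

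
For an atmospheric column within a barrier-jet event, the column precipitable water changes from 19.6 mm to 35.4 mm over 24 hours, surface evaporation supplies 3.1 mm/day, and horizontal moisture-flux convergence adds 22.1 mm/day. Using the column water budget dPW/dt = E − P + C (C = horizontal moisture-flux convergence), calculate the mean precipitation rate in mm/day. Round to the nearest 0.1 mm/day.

dPW/dt = (35.4 − 19.6) mm / (24/24 day) = +15.800 mm/day.
P = E + C − dPW/dt = 3.1 + (22.1) − (+15.800) = 9.4 mm/day.

P ≈ 9.4 mm/day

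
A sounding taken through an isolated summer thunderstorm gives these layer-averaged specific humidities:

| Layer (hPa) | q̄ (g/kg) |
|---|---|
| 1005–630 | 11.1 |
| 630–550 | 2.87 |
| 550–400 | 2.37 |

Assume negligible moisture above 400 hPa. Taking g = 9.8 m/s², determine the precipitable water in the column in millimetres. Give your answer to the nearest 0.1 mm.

Precipitable water is the column-integrated vapour mass per unit area: PW = (1/g) Σ q̄ Δp, with q in kg/kg and Δp in Pa (1 kg/m² of water = 1 mm).
Layer 1005–630 hPa: Δp = 375 hPa = 37500 Pa, q̄ = 0.0111 kg/kg → 0.0111 × 37500 / 9.8 = 42.47 mm
Layer 630–550 hPa: Δp = 80 hPa = 8000 Pa, q̄ = 0.00287 kg/kg → 0.00287 × 8000 / 9.8 = 2.34 mm
Layer 550–400 hPa: Δp = 150 hPa = 15000 Pa, q̄ = 0.00237 kg/kg → 0.00237 × 15000 / 9.8 = 3.63 mm
PW = 42.47 + 2.34 + 3.63 = 48.44 ≈ 48.4 mm.

PW ≈ 48.4 mm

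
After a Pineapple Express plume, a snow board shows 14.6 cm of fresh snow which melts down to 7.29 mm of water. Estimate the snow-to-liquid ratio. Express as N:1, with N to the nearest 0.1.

ratio ≈ 20.0

Ratio = snow depth / SWE = 146 mm / 7.29 mm = 20.0, i.e. 20.0:1.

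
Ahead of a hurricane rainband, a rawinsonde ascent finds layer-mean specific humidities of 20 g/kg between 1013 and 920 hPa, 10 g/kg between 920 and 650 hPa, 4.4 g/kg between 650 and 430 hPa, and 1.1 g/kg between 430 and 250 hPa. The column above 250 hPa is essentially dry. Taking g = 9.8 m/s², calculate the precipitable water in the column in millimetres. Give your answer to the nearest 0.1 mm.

PW ≈ 58.4 mm

Precipitable water is the column-integrated vapour mass per unit area: PW = (1/g) Σ q̄ Δp, with q in kg/kg and Δp in Pa (1 kg/m² of water = 1 mm).
Layer 1013–920 hPa: Δp = 93 hPa = 9300 Pa, q̄ = 0.02 kg/kg → 0.02 × 9300 / 9.8 = 18.98 mm
Layer 920–650 hPa: Δp = 270 hPa = 27000 Pa, q̄ = 0.01 kg/kg → 0.01 × 27000 / 9.8 = 27.55 mm
Layer 650–430 hPa: Δp = 220 hPa = 22000 Pa, q̄ = 0.0044 kg/kg → 0.0044 × 22000 / 9.8 = 9.88 mm
Layer 430–250 hPa: Δp = 180 hPa = 18000 Pa, q̄ = 0.0011 kg/kg → 0.0011 × 18000 / 9.8 = 2.02 mm
PW = 18.98 + 27.55 + 9.88 + 2.02 = 58.43 ≈ 58.4 mm.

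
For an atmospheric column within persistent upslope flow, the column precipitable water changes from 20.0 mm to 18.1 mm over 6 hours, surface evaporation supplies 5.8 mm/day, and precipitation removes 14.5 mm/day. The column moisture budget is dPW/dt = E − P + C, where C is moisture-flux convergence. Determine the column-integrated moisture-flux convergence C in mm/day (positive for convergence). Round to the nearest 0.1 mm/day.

dPW/dt = (18.1 − 20.0) mm / (6/24 day) = -7.600 mm/day.
C = dPW/dt − E + P = (-7.600) − 5.8 + 14.5 = 1.1 mm/day.

C ≈ 1.1 mm/day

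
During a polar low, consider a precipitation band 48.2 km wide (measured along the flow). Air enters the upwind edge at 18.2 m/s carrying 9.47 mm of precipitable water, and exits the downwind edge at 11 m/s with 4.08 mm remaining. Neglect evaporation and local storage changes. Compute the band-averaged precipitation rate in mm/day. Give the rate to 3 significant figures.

Column moisture flux per unit crosswind length is F = V × PW.
Inflow: F_in = 18.2 × 9.47 = 172.354 mm·m/s
Outflow: F_out = 11 × 4.08 = 44.88 mm·m/s
Steady-state rate R = (F_in − F_out)/L = (172.354 − 44.88) / 48200 m = 2.645e-03 mm/s.
R = 2.645e-03 × 3600 × 24 = 229 mm/day.

R ≈ 229 mm/day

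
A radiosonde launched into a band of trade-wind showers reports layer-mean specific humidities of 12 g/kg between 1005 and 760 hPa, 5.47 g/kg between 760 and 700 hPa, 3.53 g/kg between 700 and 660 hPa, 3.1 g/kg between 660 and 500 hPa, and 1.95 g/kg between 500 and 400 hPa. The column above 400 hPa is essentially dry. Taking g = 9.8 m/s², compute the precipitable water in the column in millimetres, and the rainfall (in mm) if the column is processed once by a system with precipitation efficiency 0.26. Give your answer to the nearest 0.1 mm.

PW ≈ 41.8 mm; rainfall ≈ 10.9 mm

Precipitable water is the column-integrated vapour mass per unit area: PW = (1/g) Σ q̄ Δp, with q in kg/kg and Δp in Pa (1 kg/m² of water = 1 mm).
Layer 1005–760 hPa: Δp = 245 hPa = 24500 Pa, q̄ = 0.012 kg/kg → 0.012 × 24500 / 9.8 = 30.00 mm
Layer 760–700 hPa: Δp = 60 hPa = 6000 Pa, q̄ = 0.00547 kg/kg → 0.00547 × 6000 / 9.8 = 3.35 mm
Layer 700–660 hPa: Δp = 40 hPa = 4000 Pa, q̄ = 0.00353 kg/kg → 0.00353 × 4000 / 9.8 = 1.44 mm
Layer 660–500 hPa: Δp = 160 hPa = 16000 Pa, q̄ = 0.0031 kg/kg → 0.0031 × 16000 / 9.8 = 5.06 mm
Layer 500–400 hPa: Δp = 100 hPa = 10000 Pa, q̄ = 0.00195 kg/kg → 0.00195 × 10000 / 9.8 = 1.99 mm
PW = 30.00 + 3.35 + 1.44 + 5.06 + 1.99 = 41.84 ≈ 41.8 mm.
Rainfall = ε × PW = 0.26 × 41.8 = 10.9 mm.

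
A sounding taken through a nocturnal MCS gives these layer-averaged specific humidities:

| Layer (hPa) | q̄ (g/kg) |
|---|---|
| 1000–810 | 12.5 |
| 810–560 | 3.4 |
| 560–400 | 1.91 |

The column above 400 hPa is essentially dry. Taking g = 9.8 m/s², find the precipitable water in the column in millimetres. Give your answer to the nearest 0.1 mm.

Precipitable water is the column-integrated vapour mass per unit area: PW = (1/g) Σ q̄ Δp, with q in kg/kg and Δp in Pa (1 kg/m² of water = 1 mm).
Layer 1000–810 hPa: Δp = 190 hPa = 19000 Pa, q̄ = 0.0125 kg/kg → 0.0125 × 19000 / 9.8 = 24.23 mm
Layer 810–560 hPa: Δp = 250 hPa = 25000 Pa, q̄ = 0.0034 kg/kg → 0.0034 × 25000 / 9.8 = 8.67 mm
Layer 560–400 hPa: Δp = 160 hPa = 16000 Pa, q̄ = 0.00191 kg/kg → 0.00191 × 16000 / 9.8 = 3.12 mm
PW = 24.23 + 8.67 + 3.12 = 36.02 ≈ 36.0 mm.

PW ≈ 36.0 mm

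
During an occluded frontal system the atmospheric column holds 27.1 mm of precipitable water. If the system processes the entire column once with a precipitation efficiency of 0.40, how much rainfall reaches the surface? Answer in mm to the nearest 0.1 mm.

Rainfall = ε × PW = 0.40 × 27.1 = 10.8 mm.

rainfall ≈ 10.8 mm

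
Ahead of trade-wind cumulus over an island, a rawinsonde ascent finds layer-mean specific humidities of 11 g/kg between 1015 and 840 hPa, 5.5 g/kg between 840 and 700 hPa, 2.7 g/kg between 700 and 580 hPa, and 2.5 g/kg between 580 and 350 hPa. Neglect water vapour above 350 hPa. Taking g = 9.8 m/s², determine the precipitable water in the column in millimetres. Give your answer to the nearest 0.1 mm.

Precipitable water is the column-integrated vapour mass per unit area: PW = (1/g) Σ q̄ Δp, with q in kg/kg and Δp in Pa (1 kg/m² of water = 1 mm).
Layer 1015–840 hPa: Δp = 175 hPa = 17500 Pa, q̄ = 0.011 kg/kg → 0.011 × 17500 / 9.8 = 19.64 mm
Layer 840–700 hPa: Δp = 140 hPa = 14000 Pa, q̄ = 0.0055 kg/kg → 0.0055 × 14000 / 9.8 = 7.86 mm
Layer 700–580 hPa: Δp = 120 hPa = 12000 Pa, q̄ = 0.0027 kg/kg → 0.0027 × 12000 / 9.8 = 3.31 mm
Layer 580–350 hPa: Δp = 230 hPa = 23000 Pa, q̄ = 0.0025 kg/kg → 0.0025 × 23000 / 9.8 = 5.87 mm
PW = 19.64 + 7.86 + 3.31 + 5.87 = 36.68 ≈ 36.7 mm.

PW ≈ 36.7 mm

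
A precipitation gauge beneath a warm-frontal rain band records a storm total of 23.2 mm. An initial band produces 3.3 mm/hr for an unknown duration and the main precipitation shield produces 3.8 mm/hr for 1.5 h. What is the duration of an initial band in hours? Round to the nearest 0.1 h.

duration ≈ 5.3 h

Known phases: 3.8 × 1.5 = 5.7 mm.
Remaining depth = 23.2 − 5.7 = 17.5 mm.
Duration = 17.5 / 3.3 = 5.3 h.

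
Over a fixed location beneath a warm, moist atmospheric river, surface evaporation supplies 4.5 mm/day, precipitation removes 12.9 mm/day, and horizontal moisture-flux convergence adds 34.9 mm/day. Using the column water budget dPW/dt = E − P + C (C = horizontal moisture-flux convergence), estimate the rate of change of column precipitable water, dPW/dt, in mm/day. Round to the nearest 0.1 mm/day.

dPW/dt ≈ 26.5 mm/day

dPW/dt = E − P + C = 4.5 − 12.9 + (34.9) = 26.5 mm/day.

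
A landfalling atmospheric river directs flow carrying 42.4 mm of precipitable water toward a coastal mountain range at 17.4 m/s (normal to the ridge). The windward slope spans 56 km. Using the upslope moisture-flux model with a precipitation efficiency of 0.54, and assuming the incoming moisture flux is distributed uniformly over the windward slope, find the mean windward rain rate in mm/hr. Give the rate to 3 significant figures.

Incoming column moisture flux per unit ridge length: F = V × PW = 17.4 × 42.4 = 737.76 mm·m/s.
Spread over the 56 km slope with efficiency ε = 0.54: R = ε·F/W = 0.54 × 737.76 / 56000 m = 7.114e-03 mm/s.
R = 7.114e-03 × 3600 = 25.6 mm/hr.

R ≈ 25.6 mm/hr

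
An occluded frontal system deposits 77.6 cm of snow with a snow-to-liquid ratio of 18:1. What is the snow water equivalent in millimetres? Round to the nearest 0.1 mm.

SWE = snow depth / ratio = 77.6 cm / 18 = 4.311 cm = 43.1 mm.

SWE ≈ 43.1 mm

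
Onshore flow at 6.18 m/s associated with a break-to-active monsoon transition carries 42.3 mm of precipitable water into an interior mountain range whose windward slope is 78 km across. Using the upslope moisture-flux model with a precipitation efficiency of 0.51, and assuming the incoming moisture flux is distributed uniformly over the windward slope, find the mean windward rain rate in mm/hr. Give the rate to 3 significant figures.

Incoming column moisture flux per unit ridge length: F = V × PW = 6.18 × 42.3 = 261.414 mm·m/s.
Spread over the 78 km slope with efficiency ε = 0.51: R = ε·F/W = 0.51 × 261.414 / 78000 m = 1.709e-03 mm/s.
R = 1.709e-03 × 3600 = 6.15 mm/hr.

R ≈ 6.15 mm/hr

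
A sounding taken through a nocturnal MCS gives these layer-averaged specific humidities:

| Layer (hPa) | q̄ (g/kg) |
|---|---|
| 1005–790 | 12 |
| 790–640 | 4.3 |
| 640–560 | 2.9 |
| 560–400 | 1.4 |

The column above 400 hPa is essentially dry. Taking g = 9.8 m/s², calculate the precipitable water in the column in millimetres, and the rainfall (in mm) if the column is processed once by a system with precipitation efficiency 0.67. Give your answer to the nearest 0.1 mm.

Precipitable water is the column-integrated vapour mass per unit area: PW = (1/g) Σ q̄ Δp, with q in kg/kg and Δp in Pa (1 kg/m² of water = 1 mm).
Layer 1005–790 hPa: Δp = 215 hPa = 21500 Pa, q̄ = 0.012 kg/kg → 0.012 × 21500 / 9.8 = 26.33 mm
Layer 790–640 hPa: Δp = 150 hPa = 15000 Pa, q̄ = 0.0043 kg/kg → 0.0043 × 15000 / 9.8 = 6.58 mm
Layer 640–560 hPa: Δp = 80 hPa = 8000 Pa, q̄ = 0.0029 kg/kg → 0.0029 × 8000 / 9.8 = 2.37 mm
Layer 560–400 hPa: Δp = 160 hPa = 16000 Pa, q̄ = 0.0014 kg/kg → 0.0014 × 16000 / 9.8 = 2.29 mm
PW = 26.33 + 6.58 + 2.37 + 2.29 = 37.57 ≈ 37.6 mm.
Rainfall = ε × PW = 0.67 × 37.6 = 25.2 mm.

PW ≈ 37.6 mm; rainfall ≈ 25.2 mm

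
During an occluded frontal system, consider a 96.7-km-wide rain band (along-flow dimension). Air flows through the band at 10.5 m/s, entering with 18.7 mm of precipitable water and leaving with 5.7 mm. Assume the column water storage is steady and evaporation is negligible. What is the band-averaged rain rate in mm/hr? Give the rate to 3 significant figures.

Column moisture flux per unit crosswind length is F = V × PW.
Inflow: F_in = 10.5 × 18.7 = 196.35 mm·m/s
Outflow: F_out = 10.5 × 5.7 = 59.85 mm·m/s
Steady-state rate R = (F_in − F_out)/L = (196.35 − 59.85) / 96700 m = 1.412e-03 mm/s.
R = 1.412e-03 × 3600 = 5.08 mm/hr.

R ≈ 5.08 mm/hr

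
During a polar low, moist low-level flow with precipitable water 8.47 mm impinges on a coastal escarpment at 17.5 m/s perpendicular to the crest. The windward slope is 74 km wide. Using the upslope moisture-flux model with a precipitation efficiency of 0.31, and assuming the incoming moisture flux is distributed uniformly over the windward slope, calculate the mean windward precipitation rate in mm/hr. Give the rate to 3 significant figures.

Incoming column moisture flux per unit ridge length: F = V × PW = 17.5 × 8.47 = 148.225 mm·m/s.
Spread over the 74 km slope with efficiency ε = 0.31: R = ε·F/W = 0.31 × 148.225 / 74000 m = 6.209e-04 mm/s.
R = 6.209e-04 × 3600 = 2.24 mm/hr.

R ≈ 2.24 mm/hr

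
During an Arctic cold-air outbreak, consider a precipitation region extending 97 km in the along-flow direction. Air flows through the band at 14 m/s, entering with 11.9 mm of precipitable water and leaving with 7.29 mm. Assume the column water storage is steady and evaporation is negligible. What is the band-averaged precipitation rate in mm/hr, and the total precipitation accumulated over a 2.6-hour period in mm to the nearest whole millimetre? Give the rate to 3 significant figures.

Column moisture flux per unit crosswind length is F = V × PW.
Inflow: F_in = 14 × 11.9 = 166.6 mm·m/s
Outflow: F_out = 14 × 7.29 = 102.06 mm·m/s
Steady-state rate R = (F_in − F_out)/L = (166.6 − 102.06) / 97000 m = 6.654e-04 mm/s.
R = 6.654e-04 × 3600 = 2.40 mm/hr.
Over 2.6 h: total = 2.40 × 2.6 = 6.24 ≈ 6 mm.

R ≈ 2.40 mm/hr; total ≈ 6 mm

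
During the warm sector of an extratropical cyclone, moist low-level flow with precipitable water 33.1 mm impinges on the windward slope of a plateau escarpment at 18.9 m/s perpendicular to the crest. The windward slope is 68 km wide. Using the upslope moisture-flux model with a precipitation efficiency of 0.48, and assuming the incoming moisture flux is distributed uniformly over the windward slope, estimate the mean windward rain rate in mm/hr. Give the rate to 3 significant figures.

R ≈ 15.9 mm/hr

Incoming column moisture flux per unit ridge length: F = V × PW = 18.9 × 33.1 = 625.59 mm·m/s.
Spread over the 68 km slope with efficiency ε = 0.48: R = ε·F/W = 0.48 × 625.59 / 68000 m = 4.416e-03 mm/s.
R = 4.416e-03 × 3600 = 15.9 mm/hr.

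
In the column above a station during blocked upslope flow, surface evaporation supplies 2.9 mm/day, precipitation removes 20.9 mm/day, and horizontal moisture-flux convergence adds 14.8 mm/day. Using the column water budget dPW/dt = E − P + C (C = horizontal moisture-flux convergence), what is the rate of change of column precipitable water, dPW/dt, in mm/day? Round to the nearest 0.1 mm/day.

dPW/dt = E − P + C = 2.9 − 20.9 + (14.8) = -3.2 mm/day.

dPW/dt ≈ -3.2 mm/day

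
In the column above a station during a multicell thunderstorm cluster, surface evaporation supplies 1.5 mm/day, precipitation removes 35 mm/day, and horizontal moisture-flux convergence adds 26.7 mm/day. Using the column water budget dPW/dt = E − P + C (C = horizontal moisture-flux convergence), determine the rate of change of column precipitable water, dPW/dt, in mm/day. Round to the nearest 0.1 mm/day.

dPW/dt = E − P + C = 1.5 − 35 + (26.7) = -6.8 mm/day.

dPW/dt ≈ -6.8 mm/day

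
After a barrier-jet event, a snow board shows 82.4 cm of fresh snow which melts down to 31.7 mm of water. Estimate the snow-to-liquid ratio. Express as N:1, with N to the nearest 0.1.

Ratio = snow depth / SWE = 824 mm / 31.7 mm = 26.0, i.e. 26.0:1.

ratio ≈ 26.0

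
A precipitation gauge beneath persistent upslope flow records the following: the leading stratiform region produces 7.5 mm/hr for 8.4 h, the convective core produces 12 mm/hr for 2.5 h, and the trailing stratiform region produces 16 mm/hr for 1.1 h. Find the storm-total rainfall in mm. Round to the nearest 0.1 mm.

Total = Σ Rᵢ Δtᵢ = 7.5 × 8.4 + 12 × 2.5 + 16 × 1.1
      = 63 + 30 + 17.6 = 110.6 mm.

total ≈ 110.6 mm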